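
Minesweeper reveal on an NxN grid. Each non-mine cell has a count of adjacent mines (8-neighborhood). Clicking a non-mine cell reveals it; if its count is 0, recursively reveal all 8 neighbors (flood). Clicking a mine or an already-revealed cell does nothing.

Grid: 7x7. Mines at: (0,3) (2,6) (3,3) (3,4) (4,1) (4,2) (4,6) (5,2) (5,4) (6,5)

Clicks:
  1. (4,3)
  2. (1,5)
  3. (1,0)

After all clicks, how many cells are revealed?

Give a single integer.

Answer: 14

Derivation:
Click 1 (4,3) count=5: revealed 1 new [(4,3)] -> total=1
Click 2 (1,5) count=1: revealed 1 new [(1,5)] -> total=2
Click 3 (1,0) count=0: revealed 12 new [(0,0) (0,1) (0,2) (1,0) (1,1) (1,2) (2,0) (2,1) (2,2) (3,0) (3,1) (3,2)] -> total=14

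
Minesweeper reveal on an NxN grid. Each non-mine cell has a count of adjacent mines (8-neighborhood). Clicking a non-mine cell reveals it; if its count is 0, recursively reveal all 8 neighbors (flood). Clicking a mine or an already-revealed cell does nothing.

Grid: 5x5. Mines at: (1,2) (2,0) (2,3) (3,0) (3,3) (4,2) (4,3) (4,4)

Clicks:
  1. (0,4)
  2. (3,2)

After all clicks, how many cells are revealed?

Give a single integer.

Click 1 (0,4) count=0: revealed 4 new [(0,3) (0,4) (1,3) (1,4)] -> total=4
Click 2 (3,2) count=4: revealed 1 new [(3,2)] -> total=5

Answer: 5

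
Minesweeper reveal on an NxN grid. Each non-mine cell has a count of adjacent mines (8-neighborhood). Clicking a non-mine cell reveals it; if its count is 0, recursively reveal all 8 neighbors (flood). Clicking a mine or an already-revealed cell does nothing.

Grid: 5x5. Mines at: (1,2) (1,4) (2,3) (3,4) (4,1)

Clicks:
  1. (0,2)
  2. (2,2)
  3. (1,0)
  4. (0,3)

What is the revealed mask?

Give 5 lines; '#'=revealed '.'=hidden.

Click 1 (0,2) count=1: revealed 1 new [(0,2)] -> total=1
Click 2 (2,2) count=2: revealed 1 new [(2,2)] -> total=2
Click 3 (1,0) count=0: revealed 8 new [(0,0) (0,1) (1,0) (1,1) (2,0) (2,1) (3,0) (3,1)] -> total=10
Click 4 (0,3) count=2: revealed 1 new [(0,3)] -> total=11

Answer: ####.
##...
###..
##...
.....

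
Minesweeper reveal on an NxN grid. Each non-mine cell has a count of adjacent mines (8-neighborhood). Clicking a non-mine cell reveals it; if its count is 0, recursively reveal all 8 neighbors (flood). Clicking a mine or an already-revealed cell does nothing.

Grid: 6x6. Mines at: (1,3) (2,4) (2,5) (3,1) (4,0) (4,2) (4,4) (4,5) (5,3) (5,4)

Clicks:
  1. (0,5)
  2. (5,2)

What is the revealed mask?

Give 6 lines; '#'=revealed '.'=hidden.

Click 1 (0,5) count=0: revealed 4 new [(0,4) (0,5) (1,4) (1,5)] -> total=4
Click 2 (5,2) count=2: revealed 1 new [(5,2)] -> total=5

Answer: ....##
....##
......
......
......
..#...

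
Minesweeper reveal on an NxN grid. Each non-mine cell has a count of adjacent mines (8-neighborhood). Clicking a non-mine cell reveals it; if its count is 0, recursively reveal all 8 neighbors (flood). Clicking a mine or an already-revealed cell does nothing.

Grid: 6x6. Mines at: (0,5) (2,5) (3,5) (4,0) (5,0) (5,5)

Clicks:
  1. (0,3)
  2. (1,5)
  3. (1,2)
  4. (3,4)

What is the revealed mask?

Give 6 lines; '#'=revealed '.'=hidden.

Answer: #####.
######
#####.
#####.
.####.
.####.

Derivation:
Click 1 (0,3) count=0: revealed 28 new [(0,0) (0,1) (0,2) (0,3) (0,4) (1,0) (1,1) (1,2) (1,3) (1,4) (2,0) (2,1) (2,2) (2,3) (2,4) (3,0) (3,1) (3,2) (3,3) (3,4) (4,1) (4,2) (4,3) (4,4) (5,1) (5,2) (5,3) (5,4)] -> total=28
Click 2 (1,5) count=2: revealed 1 new [(1,5)] -> total=29
Click 3 (1,2) count=0: revealed 0 new [(none)] -> total=29
Click 4 (3,4) count=2: revealed 0 new [(none)] -> total=29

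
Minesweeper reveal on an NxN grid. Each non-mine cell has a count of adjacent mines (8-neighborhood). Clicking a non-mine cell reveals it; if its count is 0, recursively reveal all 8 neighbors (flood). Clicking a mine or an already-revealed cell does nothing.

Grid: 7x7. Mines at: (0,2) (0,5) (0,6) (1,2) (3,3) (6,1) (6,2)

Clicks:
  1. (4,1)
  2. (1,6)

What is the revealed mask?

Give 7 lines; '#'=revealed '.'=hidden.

Click 1 (4,1) count=0: revealed 16 new [(0,0) (0,1) (1,0) (1,1) (2,0) (2,1) (2,2) (3,0) (3,1) (3,2) (4,0) (4,1) (4,2) (5,0) (5,1) (5,2)] -> total=16
Click 2 (1,6) count=2: revealed 1 new [(1,6)] -> total=17

Answer: ##.....
##....#
###....
###....
###....
###....
.......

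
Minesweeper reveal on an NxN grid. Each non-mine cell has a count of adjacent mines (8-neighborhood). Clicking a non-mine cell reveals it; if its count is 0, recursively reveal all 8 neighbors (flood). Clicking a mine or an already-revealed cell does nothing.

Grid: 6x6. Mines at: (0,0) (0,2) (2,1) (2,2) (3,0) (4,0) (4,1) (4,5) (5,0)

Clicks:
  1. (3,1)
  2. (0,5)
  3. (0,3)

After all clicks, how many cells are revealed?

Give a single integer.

Click 1 (3,1) count=5: revealed 1 new [(3,1)] -> total=1
Click 2 (0,5) count=0: revealed 12 new [(0,3) (0,4) (0,5) (1,3) (1,4) (1,5) (2,3) (2,4) (2,5) (3,3) (3,4) (3,5)] -> total=13
Click 3 (0,3) count=1: revealed 0 new [(none)] -> total=13

Answer: 13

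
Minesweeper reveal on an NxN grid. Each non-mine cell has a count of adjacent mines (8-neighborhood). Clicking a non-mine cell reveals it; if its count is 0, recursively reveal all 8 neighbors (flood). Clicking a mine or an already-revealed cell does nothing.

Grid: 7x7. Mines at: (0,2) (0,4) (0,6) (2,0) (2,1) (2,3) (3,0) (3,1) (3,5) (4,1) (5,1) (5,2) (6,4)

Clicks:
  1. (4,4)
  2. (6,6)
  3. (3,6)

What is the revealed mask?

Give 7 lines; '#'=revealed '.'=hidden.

Answer: .......
.......
.......
......#
....###
.....##
.....##

Derivation:
Click 1 (4,4) count=1: revealed 1 new [(4,4)] -> total=1
Click 2 (6,6) count=0: revealed 6 new [(4,5) (4,6) (5,5) (5,6) (6,5) (6,6)] -> total=7
Click 3 (3,6) count=1: revealed 1 new [(3,6)] -> total=8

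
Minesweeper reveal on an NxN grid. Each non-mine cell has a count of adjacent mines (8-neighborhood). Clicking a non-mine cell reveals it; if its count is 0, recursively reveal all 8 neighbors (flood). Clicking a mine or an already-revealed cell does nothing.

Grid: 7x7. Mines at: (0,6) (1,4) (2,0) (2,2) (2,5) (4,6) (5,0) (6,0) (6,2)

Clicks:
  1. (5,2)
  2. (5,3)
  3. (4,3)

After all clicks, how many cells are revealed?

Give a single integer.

Answer: 20

Derivation:
Click 1 (5,2) count=1: revealed 1 new [(5,2)] -> total=1
Click 2 (5,3) count=1: revealed 1 new [(5,3)] -> total=2
Click 3 (4,3) count=0: revealed 18 new [(3,1) (3,2) (3,3) (3,4) (3,5) (4,1) (4,2) (4,3) (4,4) (4,5) (5,1) (5,4) (5,5) (5,6) (6,3) (6,4) (6,5) (6,6)] -> total=20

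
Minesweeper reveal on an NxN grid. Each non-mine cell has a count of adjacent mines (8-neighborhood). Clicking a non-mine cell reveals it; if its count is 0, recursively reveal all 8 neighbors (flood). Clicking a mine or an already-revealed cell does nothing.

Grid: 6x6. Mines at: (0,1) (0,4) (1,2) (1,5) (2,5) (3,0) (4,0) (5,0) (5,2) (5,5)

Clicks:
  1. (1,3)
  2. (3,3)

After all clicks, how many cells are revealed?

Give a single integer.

Answer: 13

Derivation:
Click 1 (1,3) count=2: revealed 1 new [(1,3)] -> total=1
Click 2 (3,3) count=0: revealed 12 new [(2,1) (2,2) (2,3) (2,4) (3,1) (3,2) (3,3) (3,4) (4,1) (4,2) (4,3) (4,4)] -> total=13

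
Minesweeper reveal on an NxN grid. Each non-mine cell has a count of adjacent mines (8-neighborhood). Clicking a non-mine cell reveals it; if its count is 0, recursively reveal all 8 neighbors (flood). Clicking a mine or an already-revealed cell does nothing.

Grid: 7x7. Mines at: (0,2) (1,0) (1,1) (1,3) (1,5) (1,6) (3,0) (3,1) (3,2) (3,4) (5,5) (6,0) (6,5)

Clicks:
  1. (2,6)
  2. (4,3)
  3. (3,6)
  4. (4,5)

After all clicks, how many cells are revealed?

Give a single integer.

Click 1 (2,6) count=2: revealed 1 new [(2,6)] -> total=1
Click 2 (4,3) count=2: revealed 1 new [(4,3)] -> total=2
Click 3 (3,6) count=0: revealed 5 new [(2,5) (3,5) (3,6) (4,5) (4,6)] -> total=7
Click 4 (4,5) count=2: revealed 0 new [(none)] -> total=7

Answer: 7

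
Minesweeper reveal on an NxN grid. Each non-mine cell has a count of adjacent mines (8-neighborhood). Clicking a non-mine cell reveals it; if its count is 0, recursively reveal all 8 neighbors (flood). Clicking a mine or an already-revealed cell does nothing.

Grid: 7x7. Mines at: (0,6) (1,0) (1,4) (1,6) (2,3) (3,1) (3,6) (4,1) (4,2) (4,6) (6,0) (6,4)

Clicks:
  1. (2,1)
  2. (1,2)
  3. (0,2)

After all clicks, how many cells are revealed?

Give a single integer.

Answer: 7

Derivation:
Click 1 (2,1) count=2: revealed 1 new [(2,1)] -> total=1
Click 2 (1,2) count=1: revealed 1 new [(1,2)] -> total=2
Click 3 (0,2) count=0: revealed 5 new [(0,1) (0,2) (0,3) (1,1) (1,3)] -> total=7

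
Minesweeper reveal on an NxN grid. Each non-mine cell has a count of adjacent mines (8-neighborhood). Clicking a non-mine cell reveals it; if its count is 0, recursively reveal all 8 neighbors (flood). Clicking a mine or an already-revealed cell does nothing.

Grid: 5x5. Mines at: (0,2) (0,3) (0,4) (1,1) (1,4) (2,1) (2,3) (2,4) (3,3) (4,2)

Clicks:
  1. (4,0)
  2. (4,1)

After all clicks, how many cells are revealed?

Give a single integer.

Click 1 (4,0) count=0: revealed 4 new [(3,0) (3,1) (4,0) (4,1)] -> total=4
Click 2 (4,1) count=1: revealed 0 new [(none)] -> total=4

Answer: 4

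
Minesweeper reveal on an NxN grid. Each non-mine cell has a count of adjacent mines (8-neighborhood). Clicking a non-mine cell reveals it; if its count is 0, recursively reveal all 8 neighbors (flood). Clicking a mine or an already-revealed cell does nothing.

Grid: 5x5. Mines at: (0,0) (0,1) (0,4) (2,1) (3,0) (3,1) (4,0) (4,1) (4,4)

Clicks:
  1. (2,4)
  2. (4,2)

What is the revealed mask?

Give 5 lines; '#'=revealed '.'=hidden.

Click 1 (2,4) count=0: revealed 9 new [(1,2) (1,3) (1,4) (2,2) (2,3) (2,4) (3,2) (3,3) (3,4)] -> total=9
Click 2 (4,2) count=2: revealed 1 new [(4,2)] -> total=10

Answer: .....
..###
..###
..###
..#..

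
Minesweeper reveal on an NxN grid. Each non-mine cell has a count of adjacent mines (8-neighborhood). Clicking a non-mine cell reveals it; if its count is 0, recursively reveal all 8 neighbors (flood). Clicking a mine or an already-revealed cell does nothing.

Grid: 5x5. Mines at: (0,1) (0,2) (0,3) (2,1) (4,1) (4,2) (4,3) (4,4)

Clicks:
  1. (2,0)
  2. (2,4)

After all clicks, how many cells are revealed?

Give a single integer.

Answer: 10

Derivation:
Click 1 (2,0) count=1: revealed 1 new [(2,0)] -> total=1
Click 2 (2,4) count=0: revealed 9 new [(1,2) (1,3) (1,4) (2,2) (2,3) (2,4) (3,2) (3,3) (3,4)] -> total=10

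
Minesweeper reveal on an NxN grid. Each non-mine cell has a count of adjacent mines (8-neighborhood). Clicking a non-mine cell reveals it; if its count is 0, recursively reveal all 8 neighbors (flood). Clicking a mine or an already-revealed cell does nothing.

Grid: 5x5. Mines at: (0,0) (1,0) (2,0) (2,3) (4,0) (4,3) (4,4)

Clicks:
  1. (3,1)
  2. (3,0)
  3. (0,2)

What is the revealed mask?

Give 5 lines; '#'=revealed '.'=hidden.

Click 1 (3,1) count=2: revealed 1 new [(3,1)] -> total=1
Click 2 (3,0) count=2: revealed 1 new [(3,0)] -> total=2
Click 3 (0,2) count=0: revealed 8 new [(0,1) (0,2) (0,3) (0,4) (1,1) (1,2) (1,3) (1,4)] -> total=10

Answer: .####
.####
.....
##...
.....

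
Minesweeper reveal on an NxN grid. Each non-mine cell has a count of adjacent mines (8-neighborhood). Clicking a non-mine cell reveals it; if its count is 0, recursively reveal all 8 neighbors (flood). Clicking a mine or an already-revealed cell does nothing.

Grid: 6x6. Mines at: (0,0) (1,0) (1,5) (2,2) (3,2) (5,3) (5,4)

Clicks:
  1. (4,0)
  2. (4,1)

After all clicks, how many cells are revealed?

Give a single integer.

Answer: 10

Derivation:
Click 1 (4,0) count=0: revealed 10 new [(2,0) (2,1) (3,0) (3,1) (4,0) (4,1) (4,2) (5,0) (5,1) (5,2)] -> total=10
Click 2 (4,1) count=1: revealed 0 new [(none)] -> total=10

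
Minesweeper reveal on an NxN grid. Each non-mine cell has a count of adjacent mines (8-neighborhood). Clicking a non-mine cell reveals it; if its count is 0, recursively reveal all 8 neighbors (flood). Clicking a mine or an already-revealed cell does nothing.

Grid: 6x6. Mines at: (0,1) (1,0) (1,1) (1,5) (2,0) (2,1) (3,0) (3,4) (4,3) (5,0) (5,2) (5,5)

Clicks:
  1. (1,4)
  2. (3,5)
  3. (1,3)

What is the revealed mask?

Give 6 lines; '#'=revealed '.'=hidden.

Answer: ..###.
..###.
..###.
.....#
......
......

Derivation:
Click 1 (1,4) count=1: revealed 1 new [(1,4)] -> total=1
Click 2 (3,5) count=1: revealed 1 new [(3,5)] -> total=2
Click 3 (1,3) count=0: revealed 8 new [(0,2) (0,3) (0,4) (1,2) (1,3) (2,2) (2,3) (2,4)] -> total=10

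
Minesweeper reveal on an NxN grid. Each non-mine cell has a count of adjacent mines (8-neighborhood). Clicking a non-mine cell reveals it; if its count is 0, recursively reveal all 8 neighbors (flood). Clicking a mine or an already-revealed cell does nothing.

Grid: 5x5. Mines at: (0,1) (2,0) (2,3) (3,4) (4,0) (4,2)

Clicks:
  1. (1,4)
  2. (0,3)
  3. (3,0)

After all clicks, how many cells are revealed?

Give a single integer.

Answer: 7

Derivation:
Click 1 (1,4) count=1: revealed 1 new [(1,4)] -> total=1
Click 2 (0,3) count=0: revealed 5 new [(0,2) (0,3) (0,4) (1,2) (1,3)] -> total=6
Click 3 (3,0) count=2: revealed 1 new [(3,0)] -> total=7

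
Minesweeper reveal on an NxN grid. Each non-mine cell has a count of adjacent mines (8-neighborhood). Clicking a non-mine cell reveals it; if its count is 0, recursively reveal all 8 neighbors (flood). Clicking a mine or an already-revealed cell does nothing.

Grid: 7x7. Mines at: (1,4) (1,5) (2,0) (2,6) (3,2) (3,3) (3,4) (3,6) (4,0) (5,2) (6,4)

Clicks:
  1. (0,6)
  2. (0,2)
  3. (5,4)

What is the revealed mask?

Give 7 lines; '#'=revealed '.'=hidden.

Answer: ####..#
####...
.###...
.......
.......
....#..
.......

Derivation:
Click 1 (0,6) count=1: revealed 1 new [(0,6)] -> total=1
Click 2 (0,2) count=0: revealed 11 new [(0,0) (0,1) (0,2) (0,3) (1,0) (1,1) (1,2) (1,3) (2,1) (2,2) (2,3)] -> total=12
Click 3 (5,4) count=1: revealed 1 new [(5,4)] -> total=13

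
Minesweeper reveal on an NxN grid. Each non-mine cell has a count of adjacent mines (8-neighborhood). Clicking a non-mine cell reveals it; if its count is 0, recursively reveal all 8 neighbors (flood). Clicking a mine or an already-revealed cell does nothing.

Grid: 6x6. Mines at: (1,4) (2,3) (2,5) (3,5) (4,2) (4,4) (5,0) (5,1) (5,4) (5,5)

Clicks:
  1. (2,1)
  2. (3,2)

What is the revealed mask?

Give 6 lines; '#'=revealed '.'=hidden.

Answer: ####..
####..
###...
###...
##....
......

Derivation:
Click 1 (2,1) count=0: revealed 16 new [(0,0) (0,1) (0,2) (0,3) (1,0) (1,1) (1,2) (1,3) (2,0) (2,1) (2,2) (3,0) (3,1) (3,2) (4,0) (4,1)] -> total=16
Click 2 (3,2) count=2: revealed 0 new [(none)] -> total=16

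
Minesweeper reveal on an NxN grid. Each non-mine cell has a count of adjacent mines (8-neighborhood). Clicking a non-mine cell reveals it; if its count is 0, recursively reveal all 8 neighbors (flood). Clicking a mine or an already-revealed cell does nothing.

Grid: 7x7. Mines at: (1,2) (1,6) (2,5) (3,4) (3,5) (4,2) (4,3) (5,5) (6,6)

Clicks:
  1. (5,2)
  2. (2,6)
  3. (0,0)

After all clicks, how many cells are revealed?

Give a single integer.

Click 1 (5,2) count=2: revealed 1 new [(5,2)] -> total=1
Click 2 (2,6) count=3: revealed 1 new [(2,6)] -> total=2
Click 3 (0,0) count=0: revealed 19 new [(0,0) (0,1) (1,0) (1,1) (2,0) (2,1) (3,0) (3,1) (4,0) (4,1) (5,0) (5,1) (5,3) (5,4) (6,0) (6,1) (6,2) (6,3) (6,4)] -> total=21

Answer: 21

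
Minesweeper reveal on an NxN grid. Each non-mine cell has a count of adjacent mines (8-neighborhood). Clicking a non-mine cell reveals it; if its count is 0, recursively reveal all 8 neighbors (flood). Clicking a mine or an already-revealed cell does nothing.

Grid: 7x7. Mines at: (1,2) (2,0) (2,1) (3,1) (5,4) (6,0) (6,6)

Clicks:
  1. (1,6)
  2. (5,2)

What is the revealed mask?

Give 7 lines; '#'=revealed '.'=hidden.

Answer: ...####
...####
..#####
..#####
.######
.###.##
.###...

Derivation:
Click 1 (1,6) count=0: revealed 25 new [(0,3) (0,4) (0,5) (0,6) (1,3) (1,4) (1,5) (1,6) (2,2) (2,3) (2,4) (2,5) (2,6) (3,2) (3,3) (3,4) (3,5) (3,6) (4,2) (4,3) (4,4) (4,5) (4,6) (5,5) (5,6)] -> total=25
Click 2 (5,2) count=0: revealed 7 new [(4,1) (5,1) (5,2) (5,3) (6,1) (6,2) (6,3)] -> total=32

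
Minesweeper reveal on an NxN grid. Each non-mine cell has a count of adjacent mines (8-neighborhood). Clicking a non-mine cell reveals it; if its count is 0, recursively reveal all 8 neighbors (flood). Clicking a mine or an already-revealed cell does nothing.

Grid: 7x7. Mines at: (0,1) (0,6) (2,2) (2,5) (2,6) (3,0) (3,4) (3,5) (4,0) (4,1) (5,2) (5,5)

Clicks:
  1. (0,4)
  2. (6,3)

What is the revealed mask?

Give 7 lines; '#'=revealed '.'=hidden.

Answer: ..####.
..####.
.......
.......
.......
.......
...#...

Derivation:
Click 1 (0,4) count=0: revealed 8 new [(0,2) (0,3) (0,4) (0,5) (1,2) (1,3) (1,4) (1,5)] -> total=8
Click 2 (6,3) count=1: revealed 1 new [(6,3)] -> total=9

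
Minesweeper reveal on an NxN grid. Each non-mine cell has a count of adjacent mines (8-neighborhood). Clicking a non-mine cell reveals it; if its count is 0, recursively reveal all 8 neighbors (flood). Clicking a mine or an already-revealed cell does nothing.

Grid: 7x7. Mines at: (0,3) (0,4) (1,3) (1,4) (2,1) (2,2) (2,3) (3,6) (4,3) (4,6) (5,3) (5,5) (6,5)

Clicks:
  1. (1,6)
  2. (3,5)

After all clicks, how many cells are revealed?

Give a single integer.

Answer: 7

Derivation:
Click 1 (1,6) count=0: revealed 6 new [(0,5) (0,6) (1,5) (1,6) (2,5) (2,6)] -> total=6
Click 2 (3,5) count=2: revealed 1 new [(3,5)] -> total=7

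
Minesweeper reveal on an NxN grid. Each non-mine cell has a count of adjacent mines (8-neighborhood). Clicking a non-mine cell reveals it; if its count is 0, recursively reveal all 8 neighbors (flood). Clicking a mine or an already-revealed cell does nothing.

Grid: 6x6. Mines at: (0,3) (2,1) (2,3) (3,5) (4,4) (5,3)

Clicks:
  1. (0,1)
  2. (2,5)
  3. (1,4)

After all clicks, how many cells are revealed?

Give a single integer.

Click 1 (0,1) count=0: revealed 6 new [(0,0) (0,1) (0,2) (1,0) (1,1) (1,2)] -> total=6
Click 2 (2,5) count=1: revealed 1 new [(2,5)] -> total=7
Click 3 (1,4) count=2: revealed 1 new [(1,4)] -> total=8

Answer: 8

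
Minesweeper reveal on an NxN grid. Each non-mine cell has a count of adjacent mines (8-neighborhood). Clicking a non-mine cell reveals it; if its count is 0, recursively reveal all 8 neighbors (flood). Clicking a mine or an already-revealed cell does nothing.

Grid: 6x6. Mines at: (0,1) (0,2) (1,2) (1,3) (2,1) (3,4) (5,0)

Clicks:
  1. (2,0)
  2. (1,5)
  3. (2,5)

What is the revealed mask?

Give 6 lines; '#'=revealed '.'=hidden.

Answer: ....##
....##
#...##
......
......
......

Derivation:
Click 1 (2,0) count=1: revealed 1 new [(2,0)] -> total=1
Click 2 (1,5) count=0: revealed 6 new [(0,4) (0,5) (1,4) (1,5) (2,4) (2,5)] -> total=7
Click 3 (2,5) count=1: revealed 0 new [(none)] -> total=7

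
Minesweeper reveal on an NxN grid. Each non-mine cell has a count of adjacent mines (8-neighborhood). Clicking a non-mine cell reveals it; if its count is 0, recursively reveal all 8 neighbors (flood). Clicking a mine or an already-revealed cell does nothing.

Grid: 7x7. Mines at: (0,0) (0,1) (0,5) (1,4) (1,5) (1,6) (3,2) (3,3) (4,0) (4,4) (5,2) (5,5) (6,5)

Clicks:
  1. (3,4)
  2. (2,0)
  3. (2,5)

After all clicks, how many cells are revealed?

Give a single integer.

Answer: 8

Derivation:
Click 1 (3,4) count=2: revealed 1 new [(3,4)] -> total=1
Click 2 (2,0) count=0: revealed 6 new [(1,0) (1,1) (2,0) (2,1) (3,0) (3,1)] -> total=7
Click 3 (2,5) count=3: revealed 1 new [(2,5)] -> total=8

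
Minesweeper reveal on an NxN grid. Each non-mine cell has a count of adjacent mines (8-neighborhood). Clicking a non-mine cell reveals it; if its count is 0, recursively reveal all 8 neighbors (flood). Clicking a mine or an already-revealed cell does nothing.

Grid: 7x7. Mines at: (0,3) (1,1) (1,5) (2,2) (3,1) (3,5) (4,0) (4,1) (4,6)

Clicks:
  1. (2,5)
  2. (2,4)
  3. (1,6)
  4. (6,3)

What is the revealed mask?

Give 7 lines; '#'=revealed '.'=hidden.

Answer: .......
......#
....##.
..###..
..####.
#######
#######

Derivation:
Click 1 (2,5) count=2: revealed 1 new [(2,5)] -> total=1
Click 2 (2,4) count=2: revealed 1 new [(2,4)] -> total=2
Click 3 (1,6) count=1: revealed 1 new [(1,6)] -> total=3
Click 4 (6,3) count=0: revealed 21 new [(3,2) (3,3) (3,4) (4,2) (4,3) (4,4) (4,5) (5,0) (5,1) (5,2) (5,3) (5,4) (5,5) (5,6) (6,0) (6,1) (6,2) (6,3) (6,4) (6,5) (6,6)] -> total=24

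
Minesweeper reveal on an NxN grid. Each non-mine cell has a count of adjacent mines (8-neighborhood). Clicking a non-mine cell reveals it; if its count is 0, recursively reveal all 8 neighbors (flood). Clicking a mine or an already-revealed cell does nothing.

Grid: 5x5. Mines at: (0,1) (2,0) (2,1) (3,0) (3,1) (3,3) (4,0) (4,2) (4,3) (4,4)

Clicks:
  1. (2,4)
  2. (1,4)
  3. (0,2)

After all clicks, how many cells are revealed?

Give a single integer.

Click 1 (2,4) count=1: revealed 1 new [(2,4)] -> total=1
Click 2 (1,4) count=0: revealed 8 new [(0,2) (0,3) (0,4) (1,2) (1,3) (1,4) (2,2) (2,3)] -> total=9
Click 3 (0,2) count=1: revealed 0 new [(none)] -> total=9

Answer: 9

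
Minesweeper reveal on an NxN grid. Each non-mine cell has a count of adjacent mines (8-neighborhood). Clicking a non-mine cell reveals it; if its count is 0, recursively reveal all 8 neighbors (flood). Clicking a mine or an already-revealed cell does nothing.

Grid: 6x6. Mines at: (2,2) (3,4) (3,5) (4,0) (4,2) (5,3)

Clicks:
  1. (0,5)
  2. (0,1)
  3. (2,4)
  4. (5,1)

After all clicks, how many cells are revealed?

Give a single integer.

Answer: 20

Derivation:
Click 1 (0,5) count=0: revealed 19 new [(0,0) (0,1) (0,2) (0,3) (0,4) (0,5) (1,0) (1,1) (1,2) (1,3) (1,4) (1,5) (2,0) (2,1) (2,3) (2,4) (2,5) (3,0) (3,1)] -> total=19
Click 2 (0,1) count=0: revealed 0 new [(none)] -> total=19
Click 3 (2,4) count=2: revealed 0 new [(none)] -> total=19
Click 4 (5,1) count=2: revealed 1 new [(5,1)] -> total=20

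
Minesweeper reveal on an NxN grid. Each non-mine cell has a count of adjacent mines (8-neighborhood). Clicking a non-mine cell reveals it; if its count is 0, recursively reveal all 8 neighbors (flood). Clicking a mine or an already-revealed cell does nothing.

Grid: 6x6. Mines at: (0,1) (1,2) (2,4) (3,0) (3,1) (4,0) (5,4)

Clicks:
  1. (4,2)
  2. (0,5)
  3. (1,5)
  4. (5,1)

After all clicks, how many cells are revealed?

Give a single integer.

Click 1 (4,2) count=1: revealed 1 new [(4,2)] -> total=1
Click 2 (0,5) count=0: revealed 6 new [(0,3) (0,4) (0,5) (1,3) (1,4) (1,5)] -> total=7
Click 3 (1,5) count=1: revealed 0 new [(none)] -> total=7
Click 4 (5,1) count=1: revealed 1 new [(5,1)] -> total=8

Answer: 8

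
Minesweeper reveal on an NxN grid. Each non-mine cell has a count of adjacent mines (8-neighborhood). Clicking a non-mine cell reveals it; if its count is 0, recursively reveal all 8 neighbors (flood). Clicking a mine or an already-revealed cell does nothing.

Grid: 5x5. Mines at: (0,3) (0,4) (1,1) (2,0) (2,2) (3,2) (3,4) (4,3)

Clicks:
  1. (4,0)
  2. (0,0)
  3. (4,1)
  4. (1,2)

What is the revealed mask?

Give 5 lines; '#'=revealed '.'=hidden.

Answer: #....
..#..
.....
##...
##...

Derivation:
Click 1 (4,0) count=0: revealed 4 new [(3,0) (3,1) (4,0) (4,1)] -> total=4
Click 2 (0,0) count=1: revealed 1 new [(0,0)] -> total=5
Click 3 (4,1) count=1: revealed 0 new [(none)] -> total=5
Click 4 (1,2) count=3: revealed 1 new [(1,2)] -> total=6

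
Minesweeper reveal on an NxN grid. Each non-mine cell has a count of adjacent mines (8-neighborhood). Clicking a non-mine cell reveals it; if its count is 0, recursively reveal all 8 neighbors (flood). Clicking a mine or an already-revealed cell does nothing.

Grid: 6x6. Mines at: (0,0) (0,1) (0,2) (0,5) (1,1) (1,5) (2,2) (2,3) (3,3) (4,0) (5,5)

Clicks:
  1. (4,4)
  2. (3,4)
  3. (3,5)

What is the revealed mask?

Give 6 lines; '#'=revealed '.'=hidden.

Click 1 (4,4) count=2: revealed 1 new [(4,4)] -> total=1
Click 2 (3,4) count=2: revealed 1 new [(3,4)] -> total=2
Click 3 (3,5) count=0: revealed 4 new [(2,4) (2,5) (3,5) (4,5)] -> total=6

Answer: ......
......
....##
....##
....##
......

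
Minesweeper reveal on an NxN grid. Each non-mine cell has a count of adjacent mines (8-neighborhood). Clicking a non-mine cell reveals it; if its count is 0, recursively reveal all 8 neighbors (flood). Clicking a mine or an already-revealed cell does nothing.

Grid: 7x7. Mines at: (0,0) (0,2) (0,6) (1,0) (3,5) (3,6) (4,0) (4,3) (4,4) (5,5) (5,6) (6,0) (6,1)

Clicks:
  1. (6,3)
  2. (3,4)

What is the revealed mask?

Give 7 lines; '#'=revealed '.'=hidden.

Answer: .......
.......
.......
....#..
.......
..###..
..###..

Derivation:
Click 1 (6,3) count=0: revealed 6 new [(5,2) (5,3) (5,4) (6,2) (6,3) (6,4)] -> total=6
Click 2 (3,4) count=3: revealed 1 new [(3,4)] -> total=7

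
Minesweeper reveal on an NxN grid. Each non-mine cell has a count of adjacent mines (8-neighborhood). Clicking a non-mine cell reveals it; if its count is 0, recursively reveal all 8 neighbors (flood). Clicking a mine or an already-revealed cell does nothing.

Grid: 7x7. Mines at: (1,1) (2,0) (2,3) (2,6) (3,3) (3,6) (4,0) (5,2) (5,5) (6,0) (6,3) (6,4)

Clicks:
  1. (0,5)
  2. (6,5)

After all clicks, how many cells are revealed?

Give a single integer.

Answer: 11

Derivation:
Click 1 (0,5) count=0: revealed 10 new [(0,2) (0,3) (0,4) (0,5) (0,6) (1,2) (1,3) (1,4) (1,5) (1,6)] -> total=10
Click 2 (6,5) count=2: revealed 1 new [(6,5)] -> total=11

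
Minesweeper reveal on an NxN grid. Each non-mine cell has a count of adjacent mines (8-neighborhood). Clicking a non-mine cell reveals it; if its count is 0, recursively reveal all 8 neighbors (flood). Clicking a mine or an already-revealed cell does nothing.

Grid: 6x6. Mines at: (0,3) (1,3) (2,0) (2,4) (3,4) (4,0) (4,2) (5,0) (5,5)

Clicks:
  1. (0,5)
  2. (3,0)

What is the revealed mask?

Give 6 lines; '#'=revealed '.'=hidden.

Click 1 (0,5) count=0: revealed 4 new [(0,4) (0,5) (1,4) (1,5)] -> total=4
Click 2 (3,0) count=2: revealed 1 new [(3,0)] -> total=5

Answer: ....##
....##
......
#.....
......
......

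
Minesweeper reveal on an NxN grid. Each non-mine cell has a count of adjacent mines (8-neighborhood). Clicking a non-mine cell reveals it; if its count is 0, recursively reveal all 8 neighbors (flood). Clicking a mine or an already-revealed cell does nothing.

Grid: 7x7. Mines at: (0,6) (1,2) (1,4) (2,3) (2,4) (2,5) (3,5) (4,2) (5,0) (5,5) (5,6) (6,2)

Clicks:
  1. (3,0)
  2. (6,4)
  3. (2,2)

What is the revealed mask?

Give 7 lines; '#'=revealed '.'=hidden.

Answer: ##.....
##.....
###....
##.....
##.....
.......
....#..

Derivation:
Click 1 (3,0) count=0: revealed 10 new [(0,0) (0,1) (1,0) (1,1) (2,0) (2,1) (3,0) (3,1) (4,0) (4,1)] -> total=10
Click 2 (6,4) count=1: revealed 1 new [(6,4)] -> total=11
Click 3 (2,2) count=2: revealed 1 new [(2,2)] -> total=12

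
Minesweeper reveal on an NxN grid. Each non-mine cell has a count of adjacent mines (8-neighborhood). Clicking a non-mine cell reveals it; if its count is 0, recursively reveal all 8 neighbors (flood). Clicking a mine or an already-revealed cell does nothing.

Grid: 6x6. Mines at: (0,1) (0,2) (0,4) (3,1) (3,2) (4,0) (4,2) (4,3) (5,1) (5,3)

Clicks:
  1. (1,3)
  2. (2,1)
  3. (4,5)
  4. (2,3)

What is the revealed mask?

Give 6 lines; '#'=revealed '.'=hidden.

Click 1 (1,3) count=2: revealed 1 new [(1,3)] -> total=1
Click 2 (2,1) count=2: revealed 1 new [(2,1)] -> total=2
Click 3 (4,5) count=0: revealed 12 new [(1,4) (1,5) (2,3) (2,4) (2,5) (3,3) (3,4) (3,5) (4,4) (4,5) (5,4) (5,5)] -> total=14
Click 4 (2,3) count=1: revealed 0 new [(none)] -> total=14

Answer: ......
...###
.#.###
...###
....##
....##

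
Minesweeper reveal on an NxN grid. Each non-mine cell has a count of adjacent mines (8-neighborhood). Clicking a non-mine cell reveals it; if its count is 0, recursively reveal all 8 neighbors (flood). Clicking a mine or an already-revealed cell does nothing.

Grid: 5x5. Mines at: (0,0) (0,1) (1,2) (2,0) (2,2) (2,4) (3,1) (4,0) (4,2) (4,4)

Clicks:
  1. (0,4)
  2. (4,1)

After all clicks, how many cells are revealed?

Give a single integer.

Answer: 5

Derivation:
Click 1 (0,4) count=0: revealed 4 new [(0,3) (0,4) (1,3) (1,4)] -> total=4
Click 2 (4,1) count=3: revealed 1 new [(4,1)] -> total=5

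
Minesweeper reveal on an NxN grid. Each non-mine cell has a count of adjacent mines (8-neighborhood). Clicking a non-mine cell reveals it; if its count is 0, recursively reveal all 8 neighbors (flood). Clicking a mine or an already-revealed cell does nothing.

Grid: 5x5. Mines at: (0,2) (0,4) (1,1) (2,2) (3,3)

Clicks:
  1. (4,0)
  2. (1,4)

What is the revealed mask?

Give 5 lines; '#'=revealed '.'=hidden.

Click 1 (4,0) count=0: revealed 8 new [(2,0) (2,1) (3,0) (3,1) (3,2) (4,0) (4,1) (4,2)] -> total=8
Click 2 (1,4) count=1: revealed 1 new [(1,4)] -> total=9

Answer: .....
....#
##...
###..
###..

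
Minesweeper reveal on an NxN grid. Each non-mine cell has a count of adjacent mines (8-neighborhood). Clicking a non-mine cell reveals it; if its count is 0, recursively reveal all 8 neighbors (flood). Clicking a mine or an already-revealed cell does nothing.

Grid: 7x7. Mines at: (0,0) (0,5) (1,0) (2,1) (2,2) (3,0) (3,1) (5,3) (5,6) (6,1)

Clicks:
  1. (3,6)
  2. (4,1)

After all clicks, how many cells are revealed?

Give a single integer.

Answer: 17

Derivation:
Click 1 (3,6) count=0: revealed 16 new [(1,3) (1,4) (1,5) (1,6) (2,3) (2,4) (2,5) (2,6) (3,3) (3,4) (3,5) (3,6) (4,3) (4,4) (4,5) (4,6)] -> total=16
Click 2 (4,1) count=2: revealed 1 new [(4,1)] -> total=17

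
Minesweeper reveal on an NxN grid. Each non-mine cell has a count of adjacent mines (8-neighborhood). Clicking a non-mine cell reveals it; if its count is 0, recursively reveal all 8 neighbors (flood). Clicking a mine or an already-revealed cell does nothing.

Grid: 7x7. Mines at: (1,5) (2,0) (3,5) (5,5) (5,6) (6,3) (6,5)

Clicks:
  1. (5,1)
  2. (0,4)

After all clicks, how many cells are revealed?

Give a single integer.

Answer: 32

Derivation:
Click 1 (5,1) count=0: revealed 32 new [(0,0) (0,1) (0,2) (0,3) (0,4) (1,0) (1,1) (1,2) (1,3) (1,4) (2,1) (2,2) (2,3) (2,4) (3,0) (3,1) (3,2) (3,3) (3,4) (4,0) (4,1) (4,2) (4,3) (4,4) (5,0) (5,1) (5,2) (5,3) (5,4) (6,0) (6,1) (6,2)] -> total=32
Click 2 (0,4) count=1: revealed 0 new [(none)] -> total=32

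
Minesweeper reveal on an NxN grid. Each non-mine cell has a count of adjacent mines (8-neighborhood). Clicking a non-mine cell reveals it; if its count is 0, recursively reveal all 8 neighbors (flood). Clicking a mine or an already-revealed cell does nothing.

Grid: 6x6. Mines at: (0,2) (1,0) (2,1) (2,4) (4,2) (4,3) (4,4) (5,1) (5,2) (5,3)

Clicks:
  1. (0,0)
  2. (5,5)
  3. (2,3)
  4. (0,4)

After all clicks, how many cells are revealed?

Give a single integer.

Click 1 (0,0) count=1: revealed 1 new [(0,0)] -> total=1
Click 2 (5,5) count=1: revealed 1 new [(5,5)] -> total=2
Click 3 (2,3) count=1: revealed 1 new [(2,3)] -> total=3
Click 4 (0,4) count=0: revealed 6 new [(0,3) (0,4) (0,5) (1,3) (1,4) (1,5)] -> total=9

Answer: 9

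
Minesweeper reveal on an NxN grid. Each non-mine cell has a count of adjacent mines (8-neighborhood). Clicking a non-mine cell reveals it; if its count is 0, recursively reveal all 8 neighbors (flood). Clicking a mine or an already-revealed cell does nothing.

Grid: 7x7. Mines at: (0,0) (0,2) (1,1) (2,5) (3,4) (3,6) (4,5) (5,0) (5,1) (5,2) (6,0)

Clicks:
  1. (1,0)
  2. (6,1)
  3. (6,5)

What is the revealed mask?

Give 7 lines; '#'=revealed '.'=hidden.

Click 1 (1,0) count=2: revealed 1 new [(1,0)] -> total=1
Click 2 (6,1) count=4: revealed 1 new [(6,1)] -> total=2
Click 3 (6,5) count=0: revealed 8 new [(5,3) (5,4) (5,5) (5,6) (6,3) (6,4) (6,5) (6,6)] -> total=10

Answer: .......
#......
.......
.......
.......
...####
.#.####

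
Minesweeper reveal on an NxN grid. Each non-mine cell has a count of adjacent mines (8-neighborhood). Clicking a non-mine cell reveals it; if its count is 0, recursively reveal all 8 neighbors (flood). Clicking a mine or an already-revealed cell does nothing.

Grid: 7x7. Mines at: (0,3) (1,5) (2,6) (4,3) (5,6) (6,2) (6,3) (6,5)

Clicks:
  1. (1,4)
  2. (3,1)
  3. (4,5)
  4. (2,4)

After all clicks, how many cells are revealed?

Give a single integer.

Click 1 (1,4) count=2: revealed 1 new [(1,4)] -> total=1
Click 2 (3,1) count=0: revealed 25 new [(0,0) (0,1) (0,2) (1,0) (1,1) (1,2) (1,3) (2,0) (2,1) (2,2) (2,3) (2,4) (3,0) (3,1) (3,2) (3,3) (3,4) (4,0) (4,1) (4,2) (5,0) (5,1) (5,2) (6,0) (6,1)] -> total=26
Click 3 (4,5) count=1: revealed 1 new [(4,5)] -> total=27
Click 4 (2,4) count=1: revealed 0 new [(none)] -> total=27

Answer: 27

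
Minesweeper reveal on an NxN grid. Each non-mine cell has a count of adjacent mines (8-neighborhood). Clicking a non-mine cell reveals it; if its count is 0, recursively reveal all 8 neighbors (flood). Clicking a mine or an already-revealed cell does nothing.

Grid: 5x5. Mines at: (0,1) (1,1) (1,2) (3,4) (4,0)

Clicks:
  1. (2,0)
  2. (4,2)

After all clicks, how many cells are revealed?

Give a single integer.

Answer: 10

Derivation:
Click 1 (2,0) count=1: revealed 1 new [(2,0)] -> total=1
Click 2 (4,2) count=0: revealed 9 new [(2,1) (2,2) (2,3) (3,1) (3,2) (3,3) (4,1) (4,2) (4,3)] -> total=10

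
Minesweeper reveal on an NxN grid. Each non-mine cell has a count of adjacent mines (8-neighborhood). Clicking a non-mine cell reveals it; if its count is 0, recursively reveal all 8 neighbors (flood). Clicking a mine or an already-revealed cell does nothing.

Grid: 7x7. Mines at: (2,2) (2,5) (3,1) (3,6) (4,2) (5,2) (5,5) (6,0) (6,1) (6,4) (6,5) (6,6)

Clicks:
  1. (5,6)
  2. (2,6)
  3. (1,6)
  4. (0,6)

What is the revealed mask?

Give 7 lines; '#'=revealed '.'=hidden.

Click 1 (5,6) count=3: revealed 1 new [(5,6)] -> total=1
Click 2 (2,6) count=2: revealed 1 new [(2,6)] -> total=2
Click 3 (1,6) count=1: revealed 1 new [(1,6)] -> total=3
Click 4 (0,6) count=0: revealed 15 new [(0,0) (0,1) (0,2) (0,3) (0,4) (0,5) (0,6) (1,0) (1,1) (1,2) (1,3) (1,4) (1,5) (2,0) (2,1)] -> total=18

Answer: #######
#######
##....#
.......
.......
......#
.......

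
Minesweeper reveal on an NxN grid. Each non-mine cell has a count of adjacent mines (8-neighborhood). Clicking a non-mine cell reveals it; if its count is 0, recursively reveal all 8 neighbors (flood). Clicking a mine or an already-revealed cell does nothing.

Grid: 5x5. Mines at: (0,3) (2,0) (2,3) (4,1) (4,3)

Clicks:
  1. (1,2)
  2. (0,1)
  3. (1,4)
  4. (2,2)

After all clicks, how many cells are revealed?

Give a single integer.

Answer: 8

Derivation:
Click 1 (1,2) count=2: revealed 1 new [(1,2)] -> total=1
Click 2 (0,1) count=0: revealed 5 new [(0,0) (0,1) (0,2) (1,0) (1,1)] -> total=6
Click 3 (1,4) count=2: revealed 1 new [(1,4)] -> total=7
Click 4 (2,2) count=1: revealed 1 new [(2,2)] -> total=8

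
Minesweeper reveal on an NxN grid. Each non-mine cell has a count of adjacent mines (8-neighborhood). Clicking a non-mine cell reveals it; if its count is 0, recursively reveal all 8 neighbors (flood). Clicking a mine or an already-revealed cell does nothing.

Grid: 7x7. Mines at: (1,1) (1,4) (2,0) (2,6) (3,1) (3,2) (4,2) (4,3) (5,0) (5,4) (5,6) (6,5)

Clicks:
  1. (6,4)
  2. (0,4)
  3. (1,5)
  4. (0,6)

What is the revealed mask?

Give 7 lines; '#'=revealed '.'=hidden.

Answer: ....###
.....##
.......
.......
.......
.......
....#..

Derivation:
Click 1 (6,4) count=2: revealed 1 new [(6,4)] -> total=1
Click 2 (0,4) count=1: revealed 1 new [(0,4)] -> total=2
Click 3 (1,5) count=2: revealed 1 new [(1,5)] -> total=3
Click 4 (0,6) count=0: revealed 3 new [(0,5) (0,6) (1,6)] -> total=6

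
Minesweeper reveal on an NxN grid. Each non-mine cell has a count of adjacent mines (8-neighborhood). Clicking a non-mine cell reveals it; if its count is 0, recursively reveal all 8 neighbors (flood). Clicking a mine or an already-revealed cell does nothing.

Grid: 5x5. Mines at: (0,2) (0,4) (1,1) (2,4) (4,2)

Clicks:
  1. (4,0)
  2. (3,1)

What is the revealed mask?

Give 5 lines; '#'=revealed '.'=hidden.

Answer: .....
.....
##...
##...
##...

Derivation:
Click 1 (4,0) count=0: revealed 6 new [(2,0) (2,1) (3,0) (3,1) (4,0) (4,1)] -> total=6
Click 2 (3,1) count=1: revealed 0 new [(none)] -> total=6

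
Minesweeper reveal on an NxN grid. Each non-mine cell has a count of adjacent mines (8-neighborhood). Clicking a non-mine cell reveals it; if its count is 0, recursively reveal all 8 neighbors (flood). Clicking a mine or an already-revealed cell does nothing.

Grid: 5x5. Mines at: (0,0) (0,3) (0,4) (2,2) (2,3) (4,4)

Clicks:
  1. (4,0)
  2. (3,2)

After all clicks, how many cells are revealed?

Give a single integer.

Answer: 12

Derivation:
Click 1 (4,0) count=0: revealed 12 new [(1,0) (1,1) (2,0) (2,1) (3,0) (3,1) (3,2) (3,3) (4,0) (4,1) (4,2) (4,3)] -> total=12
Click 2 (3,2) count=2: revealed 0 new [(none)] -> total=12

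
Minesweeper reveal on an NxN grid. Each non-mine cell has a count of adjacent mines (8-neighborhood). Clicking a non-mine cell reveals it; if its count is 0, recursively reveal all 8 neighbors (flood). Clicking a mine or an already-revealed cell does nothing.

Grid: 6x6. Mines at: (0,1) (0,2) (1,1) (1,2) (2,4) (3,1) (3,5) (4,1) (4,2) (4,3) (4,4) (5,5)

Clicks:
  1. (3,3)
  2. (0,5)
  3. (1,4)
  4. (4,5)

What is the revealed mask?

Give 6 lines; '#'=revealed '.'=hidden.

Click 1 (3,3) count=4: revealed 1 new [(3,3)] -> total=1
Click 2 (0,5) count=0: revealed 6 new [(0,3) (0,4) (0,5) (1,3) (1,4) (1,5)] -> total=7
Click 3 (1,4) count=1: revealed 0 new [(none)] -> total=7
Click 4 (4,5) count=3: revealed 1 new [(4,5)] -> total=8

Answer: ...###
...###
......
...#..
.....#
......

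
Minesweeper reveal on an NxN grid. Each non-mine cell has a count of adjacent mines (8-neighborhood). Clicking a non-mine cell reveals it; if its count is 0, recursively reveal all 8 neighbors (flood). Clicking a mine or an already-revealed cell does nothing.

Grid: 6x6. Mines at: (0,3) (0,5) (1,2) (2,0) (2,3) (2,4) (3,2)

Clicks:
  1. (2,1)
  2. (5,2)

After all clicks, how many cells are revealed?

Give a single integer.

Answer: 18

Derivation:
Click 1 (2,1) count=3: revealed 1 new [(2,1)] -> total=1
Click 2 (5,2) count=0: revealed 17 new [(3,0) (3,1) (3,3) (3,4) (3,5) (4,0) (4,1) (4,2) (4,3) (4,4) (4,5) (5,0) (5,1) (5,2) (5,3) (5,4) (5,5)] -> total=18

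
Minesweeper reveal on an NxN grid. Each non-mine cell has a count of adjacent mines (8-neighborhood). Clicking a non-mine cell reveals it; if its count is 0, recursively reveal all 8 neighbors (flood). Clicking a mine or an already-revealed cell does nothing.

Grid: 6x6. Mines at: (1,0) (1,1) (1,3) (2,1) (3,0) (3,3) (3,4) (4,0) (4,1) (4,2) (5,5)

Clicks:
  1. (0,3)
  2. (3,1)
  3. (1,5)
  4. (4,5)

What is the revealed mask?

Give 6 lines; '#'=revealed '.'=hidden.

Answer: ...###
....##
....##
.#....
.....#
......

Derivation:
Click 1 (0,3) count=1: revealed 1 new [(0,3)] -> total=1
Click 2 (3,1) count=5: revealed 1 new [(3,1)] -> total=2
Click 3 (1,5) count=0: revealed 6 new [(0,4) (0,5) (1,4) (1,5) (2,4) (2,5)] -> total=8
Click 4 (4,5) count=2: revealed 1 new [(4,5)] -> total=9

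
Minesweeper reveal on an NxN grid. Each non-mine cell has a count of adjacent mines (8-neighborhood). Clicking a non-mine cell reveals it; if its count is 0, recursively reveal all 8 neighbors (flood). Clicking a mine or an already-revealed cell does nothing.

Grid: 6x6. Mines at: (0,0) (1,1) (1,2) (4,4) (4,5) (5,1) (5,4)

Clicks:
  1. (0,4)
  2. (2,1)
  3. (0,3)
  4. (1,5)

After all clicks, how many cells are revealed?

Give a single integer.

Answer: 13

Derivation:
Click 1 (0,4) count=0: revealed 12 new [(0,3) (0,4) (0,5) (1,3) (1,4) (1,5) (2,3) (2,4) (2,5) (3,3) (3,4) (3,5)] -> total=12
Click 2 (2,1) count=2: revealed 1 new [(2,1)] -> total=13
Click 3 (0,3) count=1: revealed 0 new [(none)] -> total=13
Click 4 (1,5) count=0: revealed 0 new [(none)] -> total=13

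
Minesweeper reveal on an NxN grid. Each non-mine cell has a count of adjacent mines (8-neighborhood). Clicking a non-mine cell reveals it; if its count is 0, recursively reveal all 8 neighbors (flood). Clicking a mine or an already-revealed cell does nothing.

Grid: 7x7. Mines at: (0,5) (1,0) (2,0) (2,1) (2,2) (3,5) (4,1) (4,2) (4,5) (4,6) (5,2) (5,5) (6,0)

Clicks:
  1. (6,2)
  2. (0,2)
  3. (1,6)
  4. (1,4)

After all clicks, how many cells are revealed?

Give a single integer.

Answer: 10

Derivation:
Click 1 (6,2) count=1: revealed 1 new [(6,2)] -> total=1
Click 2 (0,2) count=0: revealed 8 new [(0,1) (0,2) (0,3) (0,4) (1,1) (1,2) (1,3) (1,4)] -> total=9
Click 3 (1,6) count=1: revealed 1 new [(1,6)] -> total=10
Click 4 (1,4) count=1: revealed 0 new [(none)] -> total=10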